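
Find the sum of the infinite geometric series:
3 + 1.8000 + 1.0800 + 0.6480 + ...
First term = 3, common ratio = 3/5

For |r| < 1, S = a / (1 - r)
S = 3 / (1 - (3/5))
S = 3 / (2/5)
S = 15/2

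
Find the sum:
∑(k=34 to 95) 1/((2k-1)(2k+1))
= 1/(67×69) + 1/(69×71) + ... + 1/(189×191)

Partial fractions: 1/((2k-1)(2k+1)) = (1/2)[1/(2k-1) - 1/(2k+1)]
The series telescopes:
= (1/2)[1/67 - 1/191]
= 62/12797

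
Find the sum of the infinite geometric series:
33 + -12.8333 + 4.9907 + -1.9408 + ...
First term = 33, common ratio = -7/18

For |r| < 1, S = a / (1 - r)
S = 33 / (1 - (-7/18))
S = 33 / (25/18)
S = 594/25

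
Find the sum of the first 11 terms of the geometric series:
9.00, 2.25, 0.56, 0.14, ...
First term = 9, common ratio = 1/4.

Sₙ = a(1 - rⁿ) / (1 - r)
S_11 = 9(1 - (1/4)^11) / (1 - (1/4))
S_11 = 9(1 - (1/4194304)) / (3/4)
S_11 = 12582909/1048576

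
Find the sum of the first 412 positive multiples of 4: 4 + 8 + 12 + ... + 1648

Factor out 4: = 4(1 + 2 + ... + 412) = 4 × n(n+1)/2
= 4 × 412×413/2
= 4 × 85078
= 340312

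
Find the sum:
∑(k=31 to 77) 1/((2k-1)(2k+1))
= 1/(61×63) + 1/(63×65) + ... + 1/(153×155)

Partial fractions: 1/((2k-1)(2k+1)) = (1/2)[1/(2k-1) - 1/(2k+1)]
The series telescopes:
= (1/2)[1/61 - 1/155]
= 47/9455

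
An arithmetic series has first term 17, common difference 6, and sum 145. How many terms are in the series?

Using S = n/2 × [2a + (n-1)d]
145 = n/2 × [2(17) + (n-1)(6)]
145 = n/2 × [34 + 6n - 6]
290 = n × [28 + 6n]
6n² + (28)n - 290 = 0
Discriminant: Δ = (28)² - 4(6)(-290) = 784 + 6960 = 7744
√Δ = 88
n = [-(28) + √Δ] / (2·6) = (-28 + 88) / 12 = 60 / 12 = 5
(The negative root is discarded since n must be a positive integer.)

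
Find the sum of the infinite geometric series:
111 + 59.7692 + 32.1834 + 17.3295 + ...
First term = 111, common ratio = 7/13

For |r| < 1, S = a / (1 - r)
S = 111 / (1 - (7/13))
S = 111 / (6/13)
S = 481/2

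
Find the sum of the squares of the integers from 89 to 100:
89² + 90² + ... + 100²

Use ∑_{k=1}^{n} k² = n(n+1)(2n+1)/6, then subtract the first 88 terms.
∑_{k=1}^{100} k² = 100×101×201/6 = 338350
∑_{k=1}^{88} k² = 88×89×177/6 = 231044
∑_{k=89}^{100} k² = 338350 - 231044 = 107306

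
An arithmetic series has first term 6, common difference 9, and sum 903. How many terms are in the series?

Using S = n/2 × [2a + (n-1)d]
903 = n/2 × [2(6) + (n-1)(9)]
903 = n/2 × [12 + 9n - 9]
1806 = n × [3 + 9n]
9n² + (3)n - 1806 = 0
Discriminant: Δ = (3)² - 4(9)(-1806) = 9 + 65016 = 65025
√Δ = 255
n = [-(3) + √Δ] / (2·9) = (-3 + 255) / 18 = 252 / 18 = 14
(The negative root is discarded since n must be a positive integer.)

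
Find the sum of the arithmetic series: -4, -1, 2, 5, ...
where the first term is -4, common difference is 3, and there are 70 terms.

Sₙ = n/2 × (first + last)
Last term = a + (n-1)d = -4 + (70-1)×3 = 203
S_70 = 70/2 × (-4 + 203)
S_70 = 70/2 × 199 = 6965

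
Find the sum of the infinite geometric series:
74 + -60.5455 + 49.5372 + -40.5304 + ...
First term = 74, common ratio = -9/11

For |r| < 1, S = a / (1 - r)
S = 74 / (1 - (-9/11))
S = 74 / (20/11)
S = 407/10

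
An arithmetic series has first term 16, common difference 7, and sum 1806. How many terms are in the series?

Using S = n/2 × [2a + (n-1)d]
1806 = n/2 × [2(16) + (n-1)(7)]
1806 = n/2 × [32 + 7n - 7]
3612 = n × [25 + 7n]
7n² + (25)n - 3612 = 0
Discriminant: Δ = (25)² - 4(7)(-3612) = 625 + 101136 = 101761
√Δ = 319
n = [-(25) + √Δ] / (2·7) = (-25 + 319) / 14 = 294 / 14 = 21
(The negative root is discarded since n must be a positive integer.)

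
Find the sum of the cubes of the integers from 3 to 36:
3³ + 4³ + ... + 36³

Use ∑_{k=1}^{n} k³ = [n(n+1)/2]², then subtract the first 2 terms.
∑_{k=1}^{36} k³ = [36×37/2]² = 666² = 443556
∑_{k=1}^{2} k³ = [2×3/2]² = 3² = 9
∑_{k=3}^{36} k³ = 443556 - 9 = 443547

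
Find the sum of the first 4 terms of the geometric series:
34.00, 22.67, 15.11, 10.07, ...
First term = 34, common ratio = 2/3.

Sₙ = a(1 - rⁿ) / (1 - r)
S_4 = 34(1 - (2/3)^4) / (1 - (2/3))
S_4 = 34(1 - (16/81)) / (1/3)
S_4 = 2210/27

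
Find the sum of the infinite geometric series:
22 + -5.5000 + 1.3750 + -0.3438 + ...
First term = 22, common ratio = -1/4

For |r| < 1, S = a / (1 - r)
S = 22 / (1 - (-1/4))
S = 22 / (5/4)
S = 88/5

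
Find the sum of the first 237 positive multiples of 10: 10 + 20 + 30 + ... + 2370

Factor out 10: = 10(1 + 2 + ... + 237) = 10 × n(n+1)/2
= 10 × 237×238/2
= 10 × 28203
= 282030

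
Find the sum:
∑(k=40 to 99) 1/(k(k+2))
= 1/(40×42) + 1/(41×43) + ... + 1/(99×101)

Partial fractions: 1/(k(k+2)) = (1/2)[1/k - 1/(k+2)]
Telescoping leaves the first two and last two terms:
= (1/2)[1/40 + 1/41 - 1/100 - 1/101]
= 24423/1656400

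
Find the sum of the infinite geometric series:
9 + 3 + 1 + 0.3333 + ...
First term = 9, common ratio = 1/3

For |r| < 1, S = a / (1 - r)
S = 9 / (1 - (1/3))
S = 9 / (2/3)
S = 27/2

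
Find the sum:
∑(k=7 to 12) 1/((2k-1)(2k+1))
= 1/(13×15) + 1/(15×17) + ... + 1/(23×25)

Partial fractions: 1/((2k-1)(2k+1)) = (1/2)[1/(2k-1) - 1/(2k+1)]
The series telescopes:
= (1/2)[1/13 - 1/25]
= 6/325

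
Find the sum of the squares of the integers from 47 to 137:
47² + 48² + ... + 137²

Use ∑_{k=1}^{n} k² = n(n+1)(2n+1)/6, then subtract the first 46 terms.
∑_{k=1}^{137} k² = 137×138×275/6 = 866525
∑_{k=1}^{46} k² = 46×47×93/6 = 33511
∑_{k=47}^{137} k² = 866525 - 33511 = 833014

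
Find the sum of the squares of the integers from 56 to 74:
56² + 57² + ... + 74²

Use ∑_{k=1}^{n} k² = n(n+1)(2n+1)/6, then subtract the first 55 terms.
∑_{k=1}^{74} k² = 74×75×149/6 = 137825
∑_{k=1}^{55} k² = 55×56×111/6 = 56980
∑_{k=56}^{74} k² = 137825 - 56980 = 80845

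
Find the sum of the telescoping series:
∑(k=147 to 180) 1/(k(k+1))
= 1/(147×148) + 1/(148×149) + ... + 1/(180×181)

Partial fractions: 1/(k(k+1)) = 1/k - 1/(k+1)
The series telescopes:
= (1/147 - 1/148) + (1/148 - 1/149) + ... + (1/180 - 1/181)
= 1/147 - 1/181
= 34/26607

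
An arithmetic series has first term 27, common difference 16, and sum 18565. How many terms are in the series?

Using S = n/2 × [2a + (n-1)d]
18565 = n/2 × [2(27) + (n-1)(16)]
18565 = n/2 × [54 + 16n - 16]
37130 = n × [38 + 16n]
16n² + (38)n - 37130 = 0
Discriminant: Δ = (38)² - 4(16)(-37130) = 1444 + 2376320 = 2377764
√Δ = 1542
n = [-(38) + √Δ] / (2·16) = (-38 + 1542) / 32 = 1504 / 32 = 47
(The negative root is discarded since n must be a positive integer.)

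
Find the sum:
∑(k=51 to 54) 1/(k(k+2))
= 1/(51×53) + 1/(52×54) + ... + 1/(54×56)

Partial fractions: 1/(k(k+2)) = (1/2)[1/k - 1/(k+2)]
Telescoping leaves the first two and last two terms:
= (1/2)[1/51 + 1/52 - 1/55 - 1/56]
= 5717/4084080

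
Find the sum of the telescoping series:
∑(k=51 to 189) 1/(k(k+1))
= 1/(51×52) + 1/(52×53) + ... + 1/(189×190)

Partial fractions: 1/(k(k+1)) = 1/k - 1/(k+1)
The series telescopes:
= (1/51 - 1/52) + (1/52 - 1/53) + ... + (1/189 - 1/190)
= 1/51 - 1/190
= 139/9690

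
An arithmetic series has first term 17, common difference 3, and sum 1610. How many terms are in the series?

Using S = n/2 × [2a + (n-1)d]
1610 = n/2 × [2(17) + (n-1)(3)]
1610 = n/2 × [34 + 3n - 3]
3220 = n × [31 + 3n]
3n² + (31)n - 3220 = 0
Discriminant: Δ = (31)² - 4(3)(-3220) = 961 + 38640 = 39601
√Δ = 199
n = [-(31) + √Δ] / (2·3) = (-31 + 199) / 6 = 168 / 6 = 28
(The negative root is discarded since n must be a positive integer.)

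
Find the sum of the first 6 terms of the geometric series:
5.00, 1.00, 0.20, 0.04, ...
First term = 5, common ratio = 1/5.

Sₙ = a(1 - rⁿ) / (1 - r)
S_6 = 5(1 - (1/5)^6) / (1 - (1/5))
S_6 = 5(1 - (1/15625)) / (4/5)
S_6 = 3906/625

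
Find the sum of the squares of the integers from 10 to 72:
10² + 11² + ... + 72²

Use ∑_{k=1}^{n} k² = n(n+1)(2n+1)/6, then subtract the first 9 terms.
∑_{k=1}^{72} k² = 72×73×145/6 = 127020
∑_{k=1}^{9} k² = 9×10×19/6 = 285
∑_{k=10}^{72} k² = 127020 - 285 = 126735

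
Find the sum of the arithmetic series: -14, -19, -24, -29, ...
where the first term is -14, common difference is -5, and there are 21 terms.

Sₙ = n/2 × (first + last)
Last term = a + (n-1)d = -14 + (21-1)×(-5) = -114
S_21 = 21/2 × (-14 + (-114))
S_21 = 21/2 × (-128) = -1344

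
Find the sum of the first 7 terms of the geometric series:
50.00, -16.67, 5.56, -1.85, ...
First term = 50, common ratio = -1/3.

Sₙ = a(1 - rⁿ) / (1 - r)
S_7 = 50(1 - (-1/3)^7) / (1 - (-1/3))
S_7 = 50(1 - (-1/2187)) / (4/3)
S_7 = 27350/729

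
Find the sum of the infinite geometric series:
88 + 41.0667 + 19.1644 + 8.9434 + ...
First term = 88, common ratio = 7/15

For |r| < 1, S = a / (1 - r)
S = 88 / (1 - (7/15))
S = 88 / (8/15)
S = 165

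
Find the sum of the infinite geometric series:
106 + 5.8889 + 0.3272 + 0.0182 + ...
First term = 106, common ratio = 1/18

For |r| < 1, S = a / (1 - r)
S = 106 / (1 - (1/18))
S = 106 / (17/18)
S = 1908/17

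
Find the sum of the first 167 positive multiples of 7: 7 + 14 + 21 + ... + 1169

Factor out 7: = 7(1 + 2 + ... + 167) = 7 × n(n+1)/2
= 7 × 167×168/2
= 7 × 14028
= 98196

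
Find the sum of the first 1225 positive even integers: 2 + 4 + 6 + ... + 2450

Sum of first n even numbers = n(n+1)
= 1225×1226
= 1501850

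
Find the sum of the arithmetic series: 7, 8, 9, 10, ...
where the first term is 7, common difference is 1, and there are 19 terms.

Sₙ = n/2 × (first + last)
Last term = a + (n-1)d = 7 + (19-1)×1 = 25
S_19 = 19/2 × (7 + 25)
S_19 = 19/2 × 32 = 304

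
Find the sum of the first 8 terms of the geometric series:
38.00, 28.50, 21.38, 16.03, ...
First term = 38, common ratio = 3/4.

Sₙ = a(1 - rⁿ) / (1 - r)
S_8 = 38(1 - (3/4)^8) / (1 - (3/4))
S_8 = 38(1 - (6561/65536)) / (1/4)
S_8 = 1120525/8192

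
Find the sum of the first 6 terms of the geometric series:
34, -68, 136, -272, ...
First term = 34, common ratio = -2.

Sₙ = a(1 - rⁿ) / (1 - r)
S_6 = 34(1 - (-2)^6) / (1 - (-2))
S_6 = 34(1 - 64) / (3)
S_6 = -714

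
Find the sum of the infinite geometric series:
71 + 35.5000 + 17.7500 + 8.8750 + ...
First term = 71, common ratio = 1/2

For |r| < 1, S = a / (1 - r)
S = 71 / (1 - (1/2))
S = 71 / (1/2)
S = 142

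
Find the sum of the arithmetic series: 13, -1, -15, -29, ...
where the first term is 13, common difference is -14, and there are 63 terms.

Sₙ = n/2 × (first + last)
Last term = a + (n-1)d = 13 + (63-1)×(-14) = -855
S_63 = 63/2 × (13 + (-855))
S_63 = 63/2 × (-842) = -26523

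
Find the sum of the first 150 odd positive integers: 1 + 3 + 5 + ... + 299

Sum of first n odd numbers = n²
= 150²
= 22500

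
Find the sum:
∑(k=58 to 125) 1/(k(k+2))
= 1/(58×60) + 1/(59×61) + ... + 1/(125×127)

Partial fractions: 1/(k(k+2)) = (1/2)[1/k - 1/(k+2)]
Telescoping leaves the first two and last two terms:
= (1/2)[1/58 + 1/59 - 1/126 - 1/127]
= 251617/27379422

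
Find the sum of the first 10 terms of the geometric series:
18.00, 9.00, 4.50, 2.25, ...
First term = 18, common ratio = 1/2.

Sₙ = a(1 - rⁿ) / (1 - r)
S_10 = 18(1 - (1/2)^10) / (1 - (1/2))
S_10 = 18(1 - (1/1024)) / (1/2)
S_10 = 9207/256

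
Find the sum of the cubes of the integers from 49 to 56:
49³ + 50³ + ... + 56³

Use ∑_{k=1}^{n} k³ = [n(n+1)/2]², then subtract the first 48 terms.
∑_{k=1}^{56} k³ = [56×57/2]² = 1596² = 2547216
∑_{k=1}^{48} k³ = [48×49/2]² = 1176² = 1382976
∑_{k=49}^{56} k³ = 2547216 - 1382976 = 1164240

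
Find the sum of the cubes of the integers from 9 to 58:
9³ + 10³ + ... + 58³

Use ∑_{k=1}^{n} k³ = [n(n+1)/2]², then subtract the first 8 terms.
∑_{k=1}^{58} k³ = [58×59/2]² = 1711² = 2927521
∑_{k=1}^{8} k³ = [8×9/2]² = 36² = 1296
∑_{k=9}^{58} k³ = 2927521 - 1296 = 2926225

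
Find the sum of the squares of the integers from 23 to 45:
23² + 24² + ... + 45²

Use ∑_{k=1}^{n} k² = n(n+1)(2n+1)/6, then subtract the first 22 terms.
∑_{k=1}^{45} k² = 45×46×91/6 = 31395
∑_{k=1}^{22} k² = 22×23×45/6 = 3795
∑_{k=23}^{45} k² = 31395 - 3795 = 27600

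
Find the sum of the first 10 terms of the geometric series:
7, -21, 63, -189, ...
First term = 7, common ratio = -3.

Sₙ = a(1 - rⁿ) / (1 - r)
S_10 = 7(1 - (-3)^10) / (1 - (-3))
S_10 = 7(1 - 59049) / (4)
S_10 = -103334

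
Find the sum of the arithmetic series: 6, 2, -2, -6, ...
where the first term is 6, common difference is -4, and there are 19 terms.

Sₙ = n/2 × (first + last)
Last term = a + (n-1)d = 6 + (19-1)×(-4) = -66
S_19 = 19/2 × (6 + (-66))
S_19 = 19/2 × (-60) = -570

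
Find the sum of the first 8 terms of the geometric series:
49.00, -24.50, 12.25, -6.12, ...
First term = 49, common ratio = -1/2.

Sₙ = a(1 - rⁿ) / (1 - r)
S_8 = 49(1 - (-1/2)^8) / (1 - (-1/2))
S_8 = 49(1 - (1/256)) / (3/2)
S_8 = 4165/128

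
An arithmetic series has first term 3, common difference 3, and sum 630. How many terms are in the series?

Using S = n/2 × [2a + (n-1)d]
630 = n/2 × [2(3) + (n-1)(3)]
630 = n/2 × [6 + 3n - 3]
1260 = n × [3 + 3n]
3n² + (3)n - 1260 = 0
Discriminant: Δ = (3)² - 4(3)(-1260) = 9 + 15120 = 15129
√Δ = 123
n = [-(3) + √Δ] / (2·3) = (-3 + 123) / 6 = 120 / 6 = 20
(The negative root is discarded since n must be a positive integer.)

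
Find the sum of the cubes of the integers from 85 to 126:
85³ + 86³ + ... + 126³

Use ∑_{k=1}^{n} k³ = [n(n+1)/2]², then subtract the first 84 terms.
∑_{k=1}^{126} k³ = [126×127/2]² = 8001² = 64016001
∑_{k=1}^{84} k³ = [84×85/2]² = 3570² = 12744900
∑_{k=85}^{126} k³ = 64016001 - 12744900 = 51271101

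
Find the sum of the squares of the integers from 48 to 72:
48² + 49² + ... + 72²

Use ∑_{k=1}^{n} k² = n(n+1)(2n+1)/6, then subtract the first 47 terms.
∑_{k=1}^{72} k² = 72×73×145/6 = 127020
∑_{k=1}^{47} k² = 47×48×95/6 = 35720
∑_{k=48}^{72} k² = 127020 - 35720 = 91300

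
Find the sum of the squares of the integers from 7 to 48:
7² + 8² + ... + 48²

Use ∑_{k=1}^{n} k² = n(n+1)(2n+1)/6, then subtract the first 6 terms.
∑_{k=1}^{48} k² = 48×49×97/6 = 38024
∑_{k=1}^{6} k² = 6×7×13/6 = 91
∑_{k=7}^{48} k² = 38024 - 91 = 37933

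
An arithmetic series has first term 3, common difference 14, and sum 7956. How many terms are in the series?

Using S = n/2 × [2a + (n-1)d]
7956 = n/2 × [2(3) + (n-1)(14)]
7956 = n/2 × [6 + 14n - 14]
15912 = n × [-8 + 14n]
14n² + (-8)n - 15912 = 0
Discriminant: Δ = (-8)² - 4(14)(-15912) = 64 + 891072 = 891136
√Δ = 944
n = [-(-8) + √Δ] / (2·14) = (8 + 944) / 28 = 952 / 28 = 34
(The negative root is discarded since n must be a positive integer.)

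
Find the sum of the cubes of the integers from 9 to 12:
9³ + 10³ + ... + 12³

Use ∑_{k=1}^{n} k³ = [n(n+1)/2]², then subtract the first 8 terms.
∑_{k=1}^{12} k³ = [12×13/2]² = 78² = 6084
∑_{k=1}^{8} k³ = [8×9/2]² = 36² = 1296
∑_{k=9}^{12} k³ = 6084 - 1296 = 4788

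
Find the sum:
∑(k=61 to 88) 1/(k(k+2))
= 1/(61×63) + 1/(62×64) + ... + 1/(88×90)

Partial fractions: 1/(k(k+2)) = (1/2)[1/k - 1/(k+2)]
Telescoping leaves the first two and last two terms:
= (1/2)[1/61 + 1/62 - 1/89 - 1/90]
= 77063/15146910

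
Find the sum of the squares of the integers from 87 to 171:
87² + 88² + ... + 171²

Use ∑_{k=1}^{n} k² = n(n+1)(2n+1)/6, then subtract the first 86 terms.
∑_{k=1}^{171} k² = 171×172×343/6 = 1681386
∑_{k=1}^{86} k² = 86×87×173/6 = 215731
∑_{k=87}^{171} k² = 1681386 - 215731 = 1465655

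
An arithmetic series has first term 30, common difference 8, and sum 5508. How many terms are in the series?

Using S = n/2 × [2a + (n-1)d]
5508 = n/2 × [2(30) + (n-1)(8)]
5508 = n/2 × [60 + 8n - 8]
11016 = n × [52 + 8n]
8n² + (52)n - 11016 = 0
Discriminant: Δ = (52)² - 4(8)(-11016) = 2704 + 352512 = 355216
√Δ = 596
n = [-(52) + √Δ] / (2·8) = (-52 + 596) / 16 = 544 / 16 = 34
(The negative root is discarded since n must be a positive integer.)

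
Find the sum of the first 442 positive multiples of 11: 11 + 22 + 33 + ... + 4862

Factor out 11: = 11(1 + 2 + ... + 442) = 11 × n(n+1)/2
= 11 × 442×443/2
= 11 × 97903
= 1076933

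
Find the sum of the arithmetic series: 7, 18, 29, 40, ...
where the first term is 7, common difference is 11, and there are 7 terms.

Sₙ = n/2 × (first + last)
Last term = a + (n-1)d = 7 + (7-1)×11 = 73
S_7 = 7/2 × (7 + 73)
S_7 = 7/2 × 80 = 280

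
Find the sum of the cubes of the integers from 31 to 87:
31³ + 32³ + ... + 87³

Use ∑_{k=1}^{n} k³ = [n(n+1)/2]², then subtract the first 30 terms.
∑_{k=1}^{87} k³ = [87×88/2]² = 3828² = 14653584
∑_{k=1}^{30} k³ = [30×31/2]² = 465² = 216225
∑_{k=31}^{87} k³ = 14653584 - 216225 = 14437359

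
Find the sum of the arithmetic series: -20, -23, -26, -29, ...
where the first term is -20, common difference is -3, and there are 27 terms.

Sₙ = n/2 × (first + last)
Last term = a + (n-1)d = -20 + (27-1)×(-3) = -98
S_27 = 27/2 × (-20 + (-98))
S_27 = 27/2 × (-118) = -1593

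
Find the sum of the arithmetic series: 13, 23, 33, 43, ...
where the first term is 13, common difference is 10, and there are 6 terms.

Sₙ = n/2 × (first + last)
Last term = a + (n-1)d = 13 + (6-1)×10 = 63
S_6 = 6/2 × (13 + 63)
S_6 = 6/2 × 76 = 228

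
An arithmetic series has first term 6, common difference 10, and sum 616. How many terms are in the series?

Using S = n/2 × [2a + (n-1)d]
616 = n/2 × [2(6) + (n-1)(10)]
616 = n/2 × [12 + 10n - 10]
1232 = n × [2 + 10n]
10n² + (2)n - 1232 = 0
Discriminant: Δ = (2)² - 4(10)(-1232) = 4 + 49280 = 49284
√Δ = 222
n = [-(2) + √Δ] / (2·10) = (-2 + 222) / 20 = 220 / 20 = 11
(The negative root is discarded since n must be a positive integer.)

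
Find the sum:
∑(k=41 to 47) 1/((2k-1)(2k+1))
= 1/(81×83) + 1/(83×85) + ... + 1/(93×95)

Partial fractions: 1/((2k-1)(2k+1)) = (1/2)[1/(2k-1) - 1/(2k+1)]
The series telescopes:
= (1/2)[1/81 - 1/95]
= 7/7695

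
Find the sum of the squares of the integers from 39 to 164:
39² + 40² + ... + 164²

Use ∑_{k=1}^{n} k² = n(n+1)(2n+1)/6, then subtract the first 38 terms.
∑_{k=1}^{164} k² = 164×165×329/6 = 1483790
∑_{k=1}^{38} k² = 38×39×77/6 = 19019
∑_{k=39}^{164} k² = 1483790 - 19019 = 1464771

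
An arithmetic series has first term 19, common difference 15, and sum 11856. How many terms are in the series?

Using S = n/2 × [2a + (n-1)d]
11856 = n/2 × [2(19) + (n-1)(15)]
11856 = n/2 × [38 + 15n - 15]
23712 = n × [23 + 15n]
15n² + (23)n - 23712 = 0
Discriminant: Δ = (23)² - 4(15)(-23712) = 529 + 1422720 = 1423249
√Δ = 1193
n = [-(23) + √Δ] / (2·15) = (-23 + 1193) / 30 = 1170 / 30 = 39
(The negative root is discarded since n must be a positive integer.)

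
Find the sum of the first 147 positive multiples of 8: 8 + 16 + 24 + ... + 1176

Factor out 8: = 8(1 + 2 + ... + 147) = 8 × n(n+1)/2
= 8 × 147×148/2
= 8 × 10878
= 87024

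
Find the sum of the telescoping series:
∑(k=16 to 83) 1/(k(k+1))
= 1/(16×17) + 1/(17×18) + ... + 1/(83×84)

Partial fractions: 1/(k(k+1)) = 1/k - 1/(k+1)
The series telescopes:
= (1/16 - 1/17) + (1/17 - 1/18) + ... + (1/83 - 1/84)
= 1/16 - 1/84
= 17/336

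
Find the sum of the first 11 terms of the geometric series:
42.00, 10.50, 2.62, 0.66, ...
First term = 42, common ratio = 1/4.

Sₙ = a(1 - rⁿ) / (1 - r)
S_11 = 42(1 - (1/4)^11) / (1 - (1/4))
S_11 = 42(1 - (1/4194304)) / (3/4)
S_11 = 29360121/524288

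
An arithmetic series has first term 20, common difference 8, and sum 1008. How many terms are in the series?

Using S = n/2 × [2a + (n-1)d]
1008 = n/2 × [2(20) + (n-1)(8)]
1008 = n/2 × [40 + 8n - 8]
2016 = n × [32 + 8n]
8n² + (32)n - 2016 = 0
Discriminant: Δ = (32)² - 4(8)(-2016) = 1024 + 64512 = 65536
√Δ = 256
n = [-(32) + √Δ] / (2·8) = (-32 + 256) / 16 = 224 / 16 = 14
(The negative root is discarded since n must be a positive integer.)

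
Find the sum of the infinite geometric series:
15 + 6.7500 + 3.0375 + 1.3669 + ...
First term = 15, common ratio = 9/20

For |r| < 1, S = a / (1 - r)
S = 15 / (1 - (9/20))
S = 15 / (11/20)
S = 300/11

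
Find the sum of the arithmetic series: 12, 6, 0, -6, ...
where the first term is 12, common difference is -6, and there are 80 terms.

Sₙ = n/2 × (first + last)
Last term = a + (n-1)d = 12 + (80-1)×(-6) = -462
S_80 = 80/2 × (12 + (-462))
S_80 = 80/2 × (-450) = -18000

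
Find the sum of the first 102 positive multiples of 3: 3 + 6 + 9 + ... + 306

Factor out 3: = 3(1 + 2 + ... + 102) = 3 × n(n+1)/2
= 3 × 102×103/2
= 3 × 5253
= 15759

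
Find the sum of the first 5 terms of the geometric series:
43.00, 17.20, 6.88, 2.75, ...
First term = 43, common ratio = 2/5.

Sₙ = a(1 - rⁿ) / (1 - r)
S_5 = 43(1 - (2/5)^5) / (1 - (2/5))
S_5 = 43(1 - (32/3125)) / (3/5)
S_5 = 44333/625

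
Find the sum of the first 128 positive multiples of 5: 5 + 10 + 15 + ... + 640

Factor out 5: = 5(1 + 2 + ... + 128) = 5 × n(n+1)/2
= 5 × 128×129/2
= 5 × 8256
= 41280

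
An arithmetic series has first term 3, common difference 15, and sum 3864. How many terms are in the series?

Using S = n/2 × [2a + (n-1)d]
3864 = n/2 × [2(3) + (n-1)(15)]
3864 = n/2 × [6 + 15n - 15]
7728 = n × [-9 + 15n]
15n² + (-9)n - 7728 = 0
Discriminant: Δ = (-9)² - 4(15)(-7728) = 81 + 463680 = 463761
√Δ = 681
n = [-(-9) + √Δ] / (2·15) = (9 + 681) / 30 = 690 / 30 = 23
(The negative root is discarded since n must be a positive integer.)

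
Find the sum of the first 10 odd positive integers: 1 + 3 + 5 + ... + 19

Sum of first n odd numbers = n²
= 10²
= 100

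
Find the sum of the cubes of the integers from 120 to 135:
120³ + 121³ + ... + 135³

Use ∑_{k=1}^{n} k³ = [n(n+1)/2]², then subtract the first 119 terms.
∑_{k=1}^{135} k³ = [135×136/2]² = 9180² = 84272400
∑_{k=1}^{119} k³ = [119×120/2]² = 7140² = 50979600
∑_{k=120}^{135} k³ = 84272400 - 50979600 = 33292800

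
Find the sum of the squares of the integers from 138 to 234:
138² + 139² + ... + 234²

Use ∑_{k=1}^{n} k² = n(n+1)(2n+1)/6, then subtract the first 137 terms.
∑_{k=1}^{234} k² = 234×235×469/6 = 4298385
∑_{k=1}^{137} k² = 137×138×275/6 = 866525
∑_{k=138}^{234} k² = 4298385 - 866525 = 3431860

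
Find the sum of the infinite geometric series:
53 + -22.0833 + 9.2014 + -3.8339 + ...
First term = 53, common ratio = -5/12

For |r| < 1, S = a / (1 - r)
S = 53 / (1 - (-5/12))
S = 53 / (17/12)
S = 636/17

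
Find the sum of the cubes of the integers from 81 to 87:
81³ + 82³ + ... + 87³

Use ∑_{k=1}^{n} k³ = [n(n+1)/2]², then subtract the first 80 terms.
∑_{k=1}^{87} k³ = [87×88/2]² = 3828² = 14653584
∑_{k=1}^{80} k³ = [80×81/2]² = 3240² = 10497600
∑_{k=81}^{87} k³ = 14653584 - 10497600 = 4155984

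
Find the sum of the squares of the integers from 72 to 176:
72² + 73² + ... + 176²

Use ∑_{k=1}^{n} k² = n(n+1)(2n+1)/6, then subtract the first 71 terms.
∑_{k=1}^{176} k² = 176×177×353/6 = 1832776
∑_{k=1}^{71} k² = 71×72×143/6 = 121836
∑_{k=72}^{176} k² = 1832776 - 121836 = 1710940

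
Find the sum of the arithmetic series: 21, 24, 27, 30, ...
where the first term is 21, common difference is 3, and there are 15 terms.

Sₙ = n/2 × (first + last)
Last term = a + (n-1)d = 21 + (15-1)×3 = 63
S_15 = 15/2 × (21 + 63)
S_15 = 15/2 × 84 = 630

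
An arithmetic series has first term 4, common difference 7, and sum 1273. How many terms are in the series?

Using S = n/2 × [2a + (n-1)d]
1273 = n/2 × [2(4) + (n-1)(7)]
1273 = n/2 × [8 + 7n - 7]
2546 = n × [1 + 7n]
7n² + (1)n - 2546 = 0
Discriminant: Δ = (1)² - 4(7)(-2546) = 1 + 71288 = 71289
√Δ = 267
n = [-(1) + √Δ] / (2·7) = (-1 + 267) / 14 = 266 / 14 = 19
(The negative root is discarded since n must be a positive integer.)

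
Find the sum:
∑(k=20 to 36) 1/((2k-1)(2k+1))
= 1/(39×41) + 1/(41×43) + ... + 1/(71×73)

Partial fractions: 1/((2k-1)(2k+1)) = (1/2)[1/(2k-1) - 1/(2k+1)]
The series telescopes:
= (1/2)[1/39 - 1/73]
= 17/2847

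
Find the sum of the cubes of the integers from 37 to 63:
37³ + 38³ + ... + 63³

Use ∑_{k=1}^{n} k³ = [n(n+1)/2]², then subtract the first 36 terms.
∑_{k=1}^{63} k³ = [63×64/2]² = 2016² = 4064256
∑_{k=1}^{36} k³ = [36×37/2]² = 666² = 443556
∑_{k=37}^{63} k³ = 4064256 - 443556 = 3620700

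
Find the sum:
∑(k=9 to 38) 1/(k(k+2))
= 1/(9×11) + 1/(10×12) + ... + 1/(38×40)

Partial fractions: 1/(k(k+2)) = (1/2)[1/k - 1/(k+2)]
Telescoping leaves the first two and last two terms:
= (1/2)[1/9 + 1/10 - 1/39 - 1/40]
= 751/9360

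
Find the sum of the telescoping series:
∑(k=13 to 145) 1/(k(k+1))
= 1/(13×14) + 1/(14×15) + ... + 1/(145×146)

Partial fractions: 1/(k(k+1)) = 1/k - 1/(k+1)
The series telescopes:
= (1/13 - 1/14) + (1/14 - 1/15) + ... + (1/145 - 1/146)
= 1/13 - 1/146
= 133/1898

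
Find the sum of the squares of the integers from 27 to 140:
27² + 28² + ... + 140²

Use ∑_{k=1}^{n} k² = n(n+1)(2n+1)/6, then subtract the first 26 terms.
∑_{k=1}^{140} k² = 140×141×281/6 = 924490
∑_{k=1}^{26} k² = 26×27×53/6 = 6201
∑_{k=27}^{140} k² = 924490 - 6201 = 918289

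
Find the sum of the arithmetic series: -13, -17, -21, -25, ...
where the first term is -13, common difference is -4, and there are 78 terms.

Sₙ = n/2 × (first + last)
Last term = a + (n-1)d = -13 + (78-1)×(-4) = -321
S_78 = 78/2 × (-13 + (-321))
S_78 = 78/2 × (-334) = -13026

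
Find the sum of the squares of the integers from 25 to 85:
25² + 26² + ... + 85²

Use ∑_{k=1}^{n} k² = n(n+1)(2n+1)/6, then subtract the first 24 terms.
∑_{k=1}^{85} k² = 85×86×171/6 = 208335
∑_{k=1}^{24} k² = 24×25×49/6 = 4900
∑_{k=25}^{85} k² = 208335 - 4900 = 203435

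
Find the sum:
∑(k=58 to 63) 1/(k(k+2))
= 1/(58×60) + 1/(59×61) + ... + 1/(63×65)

Partial fractions: 1/(k(k+2)) = (1/2)[1/k - 1/(k+2)]
Telescoping leaves the first two and last two terms:
= (1/2)[1/58 + 1/59 - 1/64 - 1/65]
= 22641/14235520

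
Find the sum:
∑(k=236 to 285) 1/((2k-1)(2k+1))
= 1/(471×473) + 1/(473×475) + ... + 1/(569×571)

Partial fractions: 1/((2k-1)(2k+1)) = (1/2)[1/(2k-1) - 1/(2k+1)]
The series telescopes:
= (1/2)[1/471 - 1/571]
= 50/268941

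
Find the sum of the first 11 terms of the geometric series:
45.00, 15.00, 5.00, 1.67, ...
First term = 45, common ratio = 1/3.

Sₙ = a(1 - rⁿ) / (1 - r)
S_11 = 45(1 - (1/3)^11) / (1 - (1/3))
S_11 = 45(1 - (1/177147)) / (2/3)
S_11 = 442865/6561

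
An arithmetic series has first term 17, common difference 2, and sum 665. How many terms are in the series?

Using S = n/2 × [2a + (n-1)d]
665 = n/2 × [2(17) + (n-1)(2)]
665 = n/2 × [34 + 2n - 2]
1330 = n × [32 + 2n]
2n² + (32)n - 1330 = 0
Discriminant: Δ = (32)² - 4(2)(-1330) = 1024 + 10640 = 11664
√Δ = 108
n = [-(32) + √Δ] / (2·2) = (-32 + 108) / 4 = 76 / 4 = 19
(The negative root is discarded since n must be a positive integer.)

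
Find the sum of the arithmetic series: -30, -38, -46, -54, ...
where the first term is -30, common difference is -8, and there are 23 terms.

Sₙ = n/2 × (first + last)
Last term = a + (n-1)d = -30 + (23-1)×(-8) = -206
S_23 = 23/2 × (-30 + (-206))
S_23 = 23/2 × (-236) = -2714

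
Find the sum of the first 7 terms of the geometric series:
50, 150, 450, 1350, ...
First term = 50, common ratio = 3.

Sₙ = a(1 - rⁿ) / (1 - r)
S_7 = 50(1 - 3^7) / (1 - 3)
S_7 = 50(1 - 2187) / (-2)
S_7 = 54650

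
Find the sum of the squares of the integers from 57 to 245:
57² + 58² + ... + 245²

Use ∑_{k=1}^{n} k² = n(n+1)(2n+1)/6, then subtract the first 56 terms.
∑_{k=1}^{245} k² = 245×246×491/6 = 4932095
∑_{k=1}^{56} k² = 56×57×113/6 = 60116
∑_{k=57}^{245} k² = 4932095 - 60116 = 4871979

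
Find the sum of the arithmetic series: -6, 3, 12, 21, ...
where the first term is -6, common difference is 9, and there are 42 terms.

Sₙ = n/2 × (first + last)
Last term = a + (n-1)d = -6 + (42-1)×9 = 363
S_42 = 42/2 × (-6 + 363)
S_42 = 42/2 × 357 = 7497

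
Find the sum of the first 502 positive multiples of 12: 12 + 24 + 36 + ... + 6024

Factor out 12: = 12(1 + 2 + ... + 502) = 12 × n(n+1)/2
= 12 × 502×503/2
= 12 × 126253
= 1515036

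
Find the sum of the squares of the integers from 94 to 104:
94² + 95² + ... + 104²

Use ∑_{k=1}^{n} k² = n(n+1)(2n+1)/6, then subtract the first 93 terms.
∑_{k=1}^{104} k² = 104×105×209/6 = 380380
∑_{k=1}^{93} k² = 93×94×187/6 = 272459
∑_{k=94}^{104} k² = 380380 - 272459 = 107921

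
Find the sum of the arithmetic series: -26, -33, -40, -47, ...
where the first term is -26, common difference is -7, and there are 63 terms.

Sₙ = n/2 × (first + last)
Last term = a + (n-1)d = -26 + (63-1)×(-7) = -460
S_63 = 63/2 × (-26 + (-460))
S_63 = 63/2 × (-486) = -15309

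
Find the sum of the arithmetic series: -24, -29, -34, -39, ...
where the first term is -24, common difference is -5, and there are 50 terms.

Sₙ = n/2 × (first + last)
Last term = a + (n-1)d = -24 + (50-1)×(-5) = -269
S_50 = 50/2 × (-24 + (-269))
S_50 = 50/2 × (-293) = -7325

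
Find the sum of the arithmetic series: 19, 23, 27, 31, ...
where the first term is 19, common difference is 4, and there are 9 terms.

Sₙ = n/2 × (first + last)
Last term = a + (n-1)d = 19 + (9-1)×4 = 51
S_9 = 9/2 × (19 + 51)
S_9 = 9/2 × 70 = 315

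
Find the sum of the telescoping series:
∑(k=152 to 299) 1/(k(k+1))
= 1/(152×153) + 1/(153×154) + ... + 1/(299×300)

Partial fractions: 1/(k(k+1)) = 1/k - 1/(k+1)
The series telescopes:
= (1/152 - 1/153) + (1/153 - 1/154) + ... + (1/299 - 1/300)
= 1/152 - 1/300
= 37/11400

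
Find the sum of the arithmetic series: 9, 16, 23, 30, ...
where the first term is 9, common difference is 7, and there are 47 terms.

Sₙ = n/2 × (first + last)
Last term = a + (n-1)d = 9 + (47-1)×7 = 331
S_47 = 47/2 × (9 + 331)
S_47 = 47/2 × 340 = 7990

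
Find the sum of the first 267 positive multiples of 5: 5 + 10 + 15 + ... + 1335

Factor out 5: = 5(1 + 2 + ... + 267) = 5 × n(n+1)/2
= 5 × 267×268/2
= 5 × 35778
= 178890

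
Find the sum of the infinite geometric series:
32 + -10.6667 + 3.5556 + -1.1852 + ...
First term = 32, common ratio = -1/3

For |r| < 1, S = a / (1 - r)
S = 32 / (1 - (-1/3))
S = 32 / (4/3)
S = 24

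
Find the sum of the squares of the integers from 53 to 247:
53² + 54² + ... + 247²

Use ∑_{k=1}^{n} k² = n(n+1)(2n+1)/6, then subtract the first 52 terms.
∑_{k=1}^{247} k² = 247×248×495/6 = 5053620
∑_{k=1}^{52} k² = 52×53×105/6 = 48230
∑_{k=53}^{247} k² = 5053620 - 48230 = 5005390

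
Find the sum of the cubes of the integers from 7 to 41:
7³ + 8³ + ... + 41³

Use ∑_{k=1}^{n} k³ = [n(n+1)/2]², then subtract the first 6 terms.
∑_{k=1}^{41} k³ = [41×42/2]² = 861² = 741321
∑_{k=1}^{6} k³ = [6×7/2]² = 21² = 441
∑_{k=7}^{41} k³ = 741321 - 441 = 740880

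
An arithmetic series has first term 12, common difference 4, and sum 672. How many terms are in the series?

Using S = n/2 × [2a + (n-1)d]
672 = n/2 × [2(12) + (n-1)(4)]
672 = n/2 × [24 + 4n - 4]
1344 = n × [20 + 4n]
4n² + (20)n - 1344 = 0
Discriminant: Δ = (20)² - 4(4)(-1344) = 400 + 21504 = 21904
√Δ = 148
n = [-(20) + √Δ] / (2·4) = (-20 + 148) / 8 = 128 / 8 = 16
(The negative root is discarded since n must be a positive integer.)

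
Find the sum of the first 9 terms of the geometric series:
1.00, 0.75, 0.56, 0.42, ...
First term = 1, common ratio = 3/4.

Sₙ = a(1 - rⁿ) / (1 - r)
S_9 = 1(1 - (3/4)^9) / (1 - (3/4))
S_9 = 1(1 - (19683/262144)) / (1/4)
S_9 = 242461/65536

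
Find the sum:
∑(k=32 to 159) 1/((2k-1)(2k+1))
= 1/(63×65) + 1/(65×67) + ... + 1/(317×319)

Partial fractions: 1/((2k-1)(2k+1)) = (1/2)[1/(2k-1) - 1/(2k+1)]
The series telescopes:
= (1/2)[1/63 - 1/319]
= 128/20097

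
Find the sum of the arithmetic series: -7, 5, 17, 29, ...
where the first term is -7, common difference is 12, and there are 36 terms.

Sₙ = n/2 × (first + last)
Last term = a + (n-1)d = -7 + (36-1)×12 = 413
S_36 = 36/2 × (-7 + 413)
S_36 = 36/2 × 406 = 7308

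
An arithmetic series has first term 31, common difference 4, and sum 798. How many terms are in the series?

Using S = n/2 × [2a + (n-1)d]
798 = n/2 × [2(31) + (n-1)(4)]
798 = n/2 × [62 + 4n - 4]
1596 = n × [58 + 4n]
4n² + (58)n - 1596 = 0
Discriminant: Δ = (58)² - 4(4)(-1596) = 3364 + 25536 = 28900
√Δ = 170
n = [-(58) + √Δ] / (2·4) = (-58 + 170) / 8 = 112 / 8 = 14
(The negative root is discarded since n must be a positive integer.)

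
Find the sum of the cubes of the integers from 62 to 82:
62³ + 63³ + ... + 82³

Use ∑_{k=1}^{n} k³ = [n(n+1)/2]², then subtract the first 61 terms.
∑_{k=1}^{82} k³ = [82×83/2]² = 3403² = 11580409
∑_{k=1}^{61} k³ = [61×62/2]² = 1891² = 3575881
∑_{k=62}^{82} k³ = 11580409 - 3575881 = 8004528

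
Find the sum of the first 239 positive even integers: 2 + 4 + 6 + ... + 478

Sum of first n even numbers = n(n+1)
= 239×240
= 57360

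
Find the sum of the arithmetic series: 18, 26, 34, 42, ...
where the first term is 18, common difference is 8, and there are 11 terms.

Sₙ = n/2 × (first + last)
Last term = a + (n-1)d = 18 + (11-1)×8 = 98
S_11 = 11/2 × (18 + 98)
S_11 = 11/2 × 116 = 638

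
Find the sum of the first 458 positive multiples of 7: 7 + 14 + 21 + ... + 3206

Factor out 7: = 7(1 + 2 + ... + 458) = 7 × n(n+1)/2
= 7 × 458×459/2
= 7 × 105111
= 735777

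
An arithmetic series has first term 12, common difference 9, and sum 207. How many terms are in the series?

Using S = n/2 × [2a + (n-1)d]
207 = n/2 × [2(12) + (n-1)(9)]
207 = n/2 × [24 + 9n - 9]
414 = n × [15 + 9n]
9n² + (15)n - 414 = 0
Discriminant: Δ = (15)² - 4(9)(-414) = 225 + 14904 = 15129
√Δ = 123
n = [-(15) + √Δ] / (2·9) = (-15 + 123) / 18 = 108 / 18 = 6
(The negative root is discarded since n must be a positive integer.)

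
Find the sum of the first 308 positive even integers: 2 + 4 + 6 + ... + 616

Sum of first n even numbers = n(n+1)
= 308×309
= 95172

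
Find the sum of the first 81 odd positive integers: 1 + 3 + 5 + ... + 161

Sum of first n odd numbers = n²
= 81²
= 6561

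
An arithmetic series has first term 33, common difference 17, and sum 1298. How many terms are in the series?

Using S = n/2 × [2a + (n-1)d]
1298 = n/2 × [2(33) + (n-1)(17)]
1298 = n/2 × [66 + 17n - 17]
2596 = n × [49 + 17n]
17n² + (49)n - 2596 = 0
Discriminant: Δ = (49)² - 4(17)(-2596) = 2401 + 176528 = 178929
√Δ = 423
n = [-(49) + √Δ] / (2·17) = (-49 + 423) / 34 = 374 / 34 = 11
(The negative root is discarded since n must be a positive integer.)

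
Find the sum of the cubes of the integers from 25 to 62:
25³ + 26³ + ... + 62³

Use ∑_{k=1}^{n} k³ = [n(n+1)/2]², then subtract the first 24 terms.
∑_{k=1}^{62} k³ = [62×63/2]² = 1953² = 3814209
∑_{k=1}^{24} k³ = [24×25/2]² = 300² = 90000
∑_{k=25}^{62} k³ = 3814209 - 90000 = 3724209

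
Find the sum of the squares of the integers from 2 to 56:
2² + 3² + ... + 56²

Use ∑_{k=1}^{n} k² = n(n+1)(2n+1)/6, then subtract the first 1 terms.
∑_{k=1}^{56} k² = 56×57×113/6 = 60116
∑_{k=1}^{1} k² = 1×2×3/6 = 1
∑_{k=2}^{56} k² = 60116 - 1 = 60115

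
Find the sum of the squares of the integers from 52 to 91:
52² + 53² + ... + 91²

Use ∑_{k=1}^{n} k² = n(n+1)(2n+1)/6, then subtract the first 51 terms.
∑_{k=1}^{91} k² = 91×92×183/6 = 255346
∑_{k=1}^{51} k² = 51×52×103/6 = 45526
∑_{k=52}^{91} k² = 255346 - 45526 = 209820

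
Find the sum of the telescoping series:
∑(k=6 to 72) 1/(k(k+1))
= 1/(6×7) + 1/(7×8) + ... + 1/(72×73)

Partial fractions: 1/(k(k+1)) = 1/k - 1/(k+1)
The series telescopes:
= (1/6 - 1/7) + (1/7 - 1/8) + ... + (1/72 - 1/73)
= 1/6 - 1/73
= 67/438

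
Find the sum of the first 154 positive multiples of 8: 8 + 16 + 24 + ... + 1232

Factor out 8: = 8(1 + 2 + ... + 154) = 8 × n(n+1)/2
= 8 × 154×155/2
= 8 × 11935
= 95480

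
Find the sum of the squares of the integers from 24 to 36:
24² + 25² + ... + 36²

Use ∑_{k=1}^{n} k² = n(n+1)(2n+1)/6, then subtract the first 23 terms.
∑_{k=1}^{36} k² = 36×37×73/6 = 16206
∑_{k=1}^{23} k² = 23×24×47/6 = 4324
∑_{k=24}^{36} k² = 16206 - 4324 = 11882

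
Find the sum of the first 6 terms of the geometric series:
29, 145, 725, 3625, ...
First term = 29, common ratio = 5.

Sₙ = a(1 - rⁿ) / (1 - r)
S_6 = 29(1 - 5^6) / (1 - 5)
S_6 = 29(1 - 15625) / (-4)
S_6 = 113274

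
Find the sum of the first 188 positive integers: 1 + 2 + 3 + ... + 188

Formula: ∑k = n(n+1)/2
= 188×189/2
= 35532/2
= 17766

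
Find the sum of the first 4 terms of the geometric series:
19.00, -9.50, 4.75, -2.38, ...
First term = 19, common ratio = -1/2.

Sₙ = a(1 - rⁿ) / (1 - r)
S_4 = 19(1 - (-1/2)^4) / (1 - (-1/2))
S_4 = 19(1 - (1/16)) / (3/2)
S_4 = 95/8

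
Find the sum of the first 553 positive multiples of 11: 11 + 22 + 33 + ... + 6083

Factor out 11: = 11(1 + 2 + ... + 553) = 11 × n(n+1)/2
= 11 × 553×554/2
= 11 × 153181
= 1684991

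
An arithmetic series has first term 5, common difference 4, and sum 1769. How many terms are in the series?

Using S = n/2 × [2a + (n-1)d]
1769 = n/2 × [2(5) + (n-1)(4)]
1769 = n/2 × [10 + 4n - 4]
3538 = n × [6 + 4n]
4n² + (6)n - 3538 = 0
Discriminant: Δ = (6)² - 4(4)(-3538) = 36 + 56608 = 56644
√Δ = 238
n = [-(6) + √Δ] / (2·4) = (-6 + 238) / 8 = 232 / 8 = 29
(The negative root is discarded since n must be a positive integer.)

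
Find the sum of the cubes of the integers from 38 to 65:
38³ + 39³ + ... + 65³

Use ∑_{k=1}^{n} k³ = [n(n+1)/2]², then subtract the first 37 terms.
∑_{k=1}^{65} k³ = [65×66/2]² = 2145² = 4601025
∑_{k=1}^{37} k³ = [37×38/2]² = 703² = 494209
∑_{k=38}^{65} k³ = 4601025 - 494209 = 4106816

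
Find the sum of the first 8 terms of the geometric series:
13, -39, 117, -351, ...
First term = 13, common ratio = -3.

Sₙ = a(1 - rⁿ) / (1 - r)
S_8 = 13(1 - (-3)^8) / (1 - (-3))
S_8 = 13(1 - 6561) / (4)
S_8 = -21320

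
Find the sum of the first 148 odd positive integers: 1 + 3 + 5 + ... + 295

Sum of first n odd numbers = n²
= 148²
= 21904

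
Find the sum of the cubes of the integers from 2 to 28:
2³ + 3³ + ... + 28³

Use ∑_{k=1}^{n} k³ = [n(n+1)/2]², then subtract the first 1 terms.
∑_{k=1}^{28} k³ = [28×29/2]² = 406² = 164836
∑_{k=1}^{1} k³ = [1×2/2]² = 1² = 1
∑_{k=2}^{28} k³ = 164836 - 1 = 164835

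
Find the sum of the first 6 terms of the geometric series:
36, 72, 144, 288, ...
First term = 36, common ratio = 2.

Sₙ = a(1 - rⁿ) / (1 - r)
S_6 = 36(1 - 2^6) / (1 - 2)
S_6 = 36(1 - 64) / (-1)
S_6 = 2268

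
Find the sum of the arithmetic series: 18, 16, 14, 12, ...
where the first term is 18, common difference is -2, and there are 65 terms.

Sₙ = n/2 × (first + last)
Last term = a + (n-1)d = 18 + (65-1)×(-2) = -110
S_65 = 65/2 × (18 + (-110))
S_65 = 65/2 × (-92) = -2990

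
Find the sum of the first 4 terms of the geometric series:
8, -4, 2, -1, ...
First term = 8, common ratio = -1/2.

Sₙ = a(1 - rⁿ) / (1 - r)
S_4 = 8(1 - (-1/2)^4) / (1 - (-1/2))
S_4 = 8(1 - (1/16)) / (3/2)
S_4 = 5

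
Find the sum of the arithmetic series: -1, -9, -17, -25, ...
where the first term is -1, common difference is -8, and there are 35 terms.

Sₙ = n/2 × (first + last)
Last term = a + (n-1)d = -1 + (35-1)×(-8) = -273
S_35 = 35/2 × (-1 + (-273))
S_35 = 35/2 × (-274) = -4795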